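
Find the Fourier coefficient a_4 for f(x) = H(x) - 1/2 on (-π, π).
a_4 = (1/π) ∫_{-π}^{π} f(x)·cos(4x) dx.
Evaluate the integral (use parity and integration by parts as needed): a_4 = 0.

Final answer: 0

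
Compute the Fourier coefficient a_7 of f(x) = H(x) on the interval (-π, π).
a_7 = (1/π) ∫_{-π}^{π} f(x)·cos(7x) dx.
Evaluate the integral (use parity and integration by parts as needed): a_7 = 0.

Final answer: 0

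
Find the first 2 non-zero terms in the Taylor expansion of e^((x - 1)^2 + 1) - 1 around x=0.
-2·x·e^(2) - 1 + e^(2)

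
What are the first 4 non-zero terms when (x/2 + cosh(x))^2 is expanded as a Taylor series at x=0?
x^3/2 + 5·x^2/4 + x + 1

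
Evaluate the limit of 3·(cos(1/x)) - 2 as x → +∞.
Evaluate the dominant behaviour as x → +∞; each term tends to a finite value or vanishes.
Limit = 1.

Final answer: 1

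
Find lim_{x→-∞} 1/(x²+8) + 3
Evaluate the dominant behaviour as x → -∞; each term tends to a finite value or vanishes.
Limit = 3.

Final answer: 3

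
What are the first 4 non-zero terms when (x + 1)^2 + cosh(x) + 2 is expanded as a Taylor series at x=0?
x^4/24 + 3·x^2/2 + 2·x + 4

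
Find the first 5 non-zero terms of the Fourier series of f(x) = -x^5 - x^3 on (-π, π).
(-228 - 2·π^4 + 38·π^2)·sin(x) + (-4·π^2 + 6 + π^4)·sin(2·x) + (-2·π^4/3 - 44/81 + 22·π^2/27)·sin(3·x) + (-π^2/8 + 3/64 + π^4/2)·sin(4·x) + (-2·π^4/5 - 2·π^2/25 + 12/625)·sin(5·x)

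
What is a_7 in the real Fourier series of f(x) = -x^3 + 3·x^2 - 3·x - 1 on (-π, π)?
a_7 = (1/π) ∫_{-π}^{π} f(x)·cos(7x) dx.
Evaluate the integral (use parity and integration by parts as needed): a_7 = -12/49.

Final answer: -12/49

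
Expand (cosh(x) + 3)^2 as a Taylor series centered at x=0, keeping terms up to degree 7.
19·x^6/360 + 7·x^4/12 + 4·x^2 + 16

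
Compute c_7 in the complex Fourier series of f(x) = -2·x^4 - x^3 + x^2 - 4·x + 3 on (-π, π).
Compute the real Fourier coefficients first: a_7 = -292/2401 + 16·π^2/49, b_7 = -2·π^2/7 - 380/343.
Then c_7 = (a_7 − i·b_7)/2 = -146/2401 + 8·π^2/49 + 190·i/343 + i·π^2/7.

Final answer: -146/2401 + 8·π^2/49 + 190·i/343 + i·π^2/7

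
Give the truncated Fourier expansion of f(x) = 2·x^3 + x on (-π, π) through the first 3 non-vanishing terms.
(-22 + 4·π^2)·sin(x) + (2 - 2·π^2)·sin(2·x) + (-2/9 + 4·π^2/3)·sin(3·x)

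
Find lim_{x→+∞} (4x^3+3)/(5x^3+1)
This is an ∞/∞ indeterminate form as x → +∞.
Divide numerator and denominator by x^3 and let the lower-order terms vanish; the leading terms give 4/5.
Limit = 4/5.

Final answer: 4/5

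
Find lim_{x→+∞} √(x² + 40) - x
This is an ∞ − ∞ indeterminate form.
Multiply and divide by the conjugate √(x²+40) + x; the x² terms cancel, leaving 40/(√(x²+40)+x) → 0.
Limit = 0.

Final answer: 0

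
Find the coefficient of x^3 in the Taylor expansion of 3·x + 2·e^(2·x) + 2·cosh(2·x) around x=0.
Expand to order 3: 3·x + 2·e^(2·x) + 2·cosh(2·x) = 8·x^3/3 + 8·x^2 + 7·x + 4 + O(x^4).
The coefficient of x^3 is 8/3.

Final answer: 8/3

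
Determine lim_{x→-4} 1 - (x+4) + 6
Direct substitution at x = -4 gives 7.

Final answer: 7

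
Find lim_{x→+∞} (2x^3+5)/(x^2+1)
This is an ∞/∞ indeterminate form as x → +∞.
Divide numerator and denominator by x^3 and let the lower-order terms vanish; the numerator's degree 3 exceeds the denominator's degree 2, so the quotient diverges.
Limit = ∞.

Final answer: ∞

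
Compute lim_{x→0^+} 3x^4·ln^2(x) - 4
The product is a 0·∞ indeterminate form at x → 0⁺.
Rewrite the product as 3·ln^2(x) / x^(-4) and apply L'Hôpital, or use the standard hierarchy x^(-4) ≫ |ln x|^2 as x → 0⁺.
The indeterminate product → 0, so the limit = -4.

Final answer: -4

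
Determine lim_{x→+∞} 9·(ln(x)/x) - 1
Evaluate the dominant behaviour as x → +∞; each term tends to a finite value or vanishes.
Limit = -1.

Final answer: -1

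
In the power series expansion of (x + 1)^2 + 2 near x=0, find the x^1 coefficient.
Expand to order 1: (x + 1)^2 + 2 = 2·x + 3 + O(x^2).
The coefficient of x^1 is 2.

Final answer: 2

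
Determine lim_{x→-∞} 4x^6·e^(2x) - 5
The product is a 0·∞ indeterminate form at x → -∞.
Rewrite the product as 4x^6 / e^(-2x) (an ∞/∞ form) and apply L'Hôpital, or use the standard hierarchy e^(2|x|) ≫ |x^6| as x → -∞.
The indeterminate product → 0, so the limit = -5.

Final answer: -5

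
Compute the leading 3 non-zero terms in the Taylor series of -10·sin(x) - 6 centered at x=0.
5·x^3/3 - 10·x - 6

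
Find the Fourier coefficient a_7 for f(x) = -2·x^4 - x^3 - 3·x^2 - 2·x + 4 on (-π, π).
a_7 = (1/π) ∫_{-π}^{π} f(x)·cos(7x) dx.
Evaluate the integral (use parity and integration by parts as needed): a_7 = 492/2401 + 16·π^2/49.

Final answer: 492/2401 + 16·π^2/49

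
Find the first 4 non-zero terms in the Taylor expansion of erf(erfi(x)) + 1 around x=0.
x^5·(-16/(3·π^2) + 2/(5·π) + 32/(5·π^3)) + x^3·(-16/(3·π^2) + 4/(3·π)) + 4·x/π + 1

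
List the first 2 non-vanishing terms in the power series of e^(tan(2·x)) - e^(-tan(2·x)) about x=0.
8·x^3 + 4·x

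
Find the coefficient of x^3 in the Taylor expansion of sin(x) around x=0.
Expand to order 3: sin(x) = -x^3/6 + x + O(x^4).
The coefficient of x^3 is -1/6.

Final answer: -1/6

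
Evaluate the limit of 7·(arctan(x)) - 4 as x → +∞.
Evaluate the dominant behaviour as x → +∞; each term tends to a finite value or vanishes.
Limit = -4 + 7·π/2.

Final answer: -4 + 7·π/2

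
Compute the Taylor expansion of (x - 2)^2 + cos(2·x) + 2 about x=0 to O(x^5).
2·x^4/3 - x^2 - 4·x + 7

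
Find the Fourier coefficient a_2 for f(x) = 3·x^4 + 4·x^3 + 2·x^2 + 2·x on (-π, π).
a_2 = (1/π) ∫_{-π}^{π} f(x)·cos(2x) dx.
Evaluate the integral (use parity and integration by parts as needed): a_2 = -7 + 6·π^2.

Final answer: -7 + 6·π^2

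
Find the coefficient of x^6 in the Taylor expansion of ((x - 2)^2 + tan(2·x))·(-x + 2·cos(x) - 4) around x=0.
Expand to order 6: ((x - 2)^2 + tan(2·x))·(-x + 2·cos(x) - 4) = -151·x^6/36 - 341·x^5/30 - 10·x^4/3 - 13·x^3/3 - 4·x^2 - 8 + O(x^7).
The coefficient of x^6 is -151/36.

Final answer: -151/36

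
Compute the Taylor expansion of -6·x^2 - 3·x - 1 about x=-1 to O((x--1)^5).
-4 + 9·(x + 1) - 6·(x + 1)^2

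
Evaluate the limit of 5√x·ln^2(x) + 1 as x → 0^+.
The product is a 0·∞ indeterminate form at x → 0⁺.
Rewrite the product as 5·ln^2(x) / x^(-1/2) and apply L'Hôpital, or use the standard hierarchy x^(-1/2) ≫ |ln x|^2 as x → 0⁺.
The indeterminate product → 0, so the limit = 1.

Final answer: 1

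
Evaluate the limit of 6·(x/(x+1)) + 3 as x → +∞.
Evaluate the dominant behaviour as x → +∞; each term tends to a finite value or vanishes.
Limit = 9.

Final answer: 9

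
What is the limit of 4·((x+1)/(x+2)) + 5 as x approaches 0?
Direct substitution at x = 0 gives 7.

Final answer: 7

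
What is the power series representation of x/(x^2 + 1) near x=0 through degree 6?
x^5 - x^3 + x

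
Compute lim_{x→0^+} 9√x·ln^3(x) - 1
The product is a 0·∞ indeterminate form at x → 0⁺.
Rewrite the product as 9·ln^3(x) / x^(-1/2) and apply L'Hôpital, or use the standard hierarchy x^(-1/2) ≫ |ln x|^3 as x → 0⁺.
The indeterminate product → 0, so the limit = -1.

Final answer: -1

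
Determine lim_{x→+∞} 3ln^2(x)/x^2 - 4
The quotient is an ∞/∞ indeterminate form as x → +∞.
The polynomial denominator x^2 dominates the logarithmic numerator (any positive power of x ≫ ln^2(x) as x → ∞), so the quotient → 0.
Adding the constant: 0 - 4 = -4. Limit = -4.

Final answer: -4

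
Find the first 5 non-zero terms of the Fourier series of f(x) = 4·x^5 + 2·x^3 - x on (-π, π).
(-156·π^2 + 8·π^4 + 934)·sin(x) + (-4·π^4 - 26 + 18·π^2)·sin(2·x) + (-124·π^2/27 + 194/81 + 8·π^4/3)·sin(3·x) + (-2·π^4 - 1/16 + 3·π^2/2)·sin(4·x) + (-12·π^2/25 - 178/625 + 8·π^4/5)·sin(5·x)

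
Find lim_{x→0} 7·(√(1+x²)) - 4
Direct substitution at x = 0 gives 3.

Final answer: 3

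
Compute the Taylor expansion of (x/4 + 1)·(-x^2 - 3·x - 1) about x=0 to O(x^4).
-x^3/4 - 7·x^2/4 - 13·x/4 - 1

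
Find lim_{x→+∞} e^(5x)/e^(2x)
This is an ∞/∞ indeterminate form as x → +∞.
Rewrite e^(5x)/e^(2x) = e^((5−2)x) = e^(3x); the exponent coefficient is 3 > 0 so e^(3x) → ∞.
Limit = ∞.

Final answer: ∞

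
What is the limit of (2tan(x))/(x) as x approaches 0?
Both numerator and denominator → 0 as x → 0; this is a 0/0 indeterminate form.
Expand each to leading order near x = 0: numerator ~ 2·x, denominator ~ x.
The limit of the ratio is 2.

Final answer: 2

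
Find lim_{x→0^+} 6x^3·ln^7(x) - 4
The product is a 0·∞ indeterminate form at x → 0⁺.
Rewrite the product as 6·ln^7(x) / x^(-3) and apply L'Hôpital, or use the standard hierarchy x^(-3) ≫ |ln x|^7 as x → 0⁺.
The indeterminate product → 0, so the limit = -4.

Final answer: -4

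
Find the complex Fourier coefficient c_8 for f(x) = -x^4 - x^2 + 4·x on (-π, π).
Compute the real Fourier coefficients first: a_8 = -π^2/8 - 13/256, b_8 = -1.
Then c_8 = (a_8 − i·b_8)/2 = -π^2/16 - 13/512 + i/2.

Final answer: -π^2/16 - 13/512 + i/2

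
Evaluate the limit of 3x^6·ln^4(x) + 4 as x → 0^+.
The product is a 0·∞ indeterminate form at x → 0⁺.
Rewrite the product as 3·ln^4(x) / x^(-6) and apply L'Hôpital, or use the standard hierarchy x^(-6) ≫ |ln x|^4 as x → 0⁺.
The indeterminate product → 0, so the limit = 4.

Final answer: 4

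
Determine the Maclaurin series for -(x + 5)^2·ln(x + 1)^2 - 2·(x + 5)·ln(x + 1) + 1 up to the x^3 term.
38·x^3/3 - 22·x^2 - 10·x + 1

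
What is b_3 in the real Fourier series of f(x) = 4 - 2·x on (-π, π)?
b_3 = (1/π) ∫_{-π}^{π} f(x)·sin(3x) dx.
Evaluate the integral (use parity and integration by parts as needed): b_3 = -4/3.

Final answer: -4/3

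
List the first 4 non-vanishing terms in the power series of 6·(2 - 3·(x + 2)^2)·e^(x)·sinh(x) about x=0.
-86·x^4 - 130·x^3 - 132·x^2 - 60·x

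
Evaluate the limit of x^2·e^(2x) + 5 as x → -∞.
The product is a 0·∞ indeterminate form at x → -∞.
Rewrite the product as x^2 / e^(-2x) (an ∞/∞ form) and apply L'Hôpital, or use the standard hierarchy e^(2|x|) ≫ |x^2| as x → -∞.
The indeterminate product → 0, so the limit = 5.

Final answer: 5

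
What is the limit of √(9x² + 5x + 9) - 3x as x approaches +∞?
As x → +∞: multiply by the conjugate to get (5x+9)/(√(9x²+5x+9)+3x); the denominator ~ 6x, so the limit is 5/6.
Limit = 5/6.

Final answer: 5/6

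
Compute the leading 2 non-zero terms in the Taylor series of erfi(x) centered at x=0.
2·x^3/(3·√(π)) + 2·x/√(π)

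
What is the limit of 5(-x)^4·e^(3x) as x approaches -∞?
This is a 0·∞ indeterminate form at x → -∞.
Rewrite the product as 5(-x)^4 / e^(-3x) (an ∞/∞ form) and apply L'Hôpital, or use the standard hierarchy e^(3|x|) ≫ |(-x)^4| as x → -∞.
The indeterminate product → 0, so the limit = 0.

Final answer: 0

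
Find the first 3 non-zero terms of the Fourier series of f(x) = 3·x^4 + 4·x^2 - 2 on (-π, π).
(128 - 24·π^2)·cos(x) + (-5 + 6·π^2)·cos(2·x) - 2 + 4·π^2/3 + 3·π^4/5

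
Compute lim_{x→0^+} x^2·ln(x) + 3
The product is a 0·∞ indeterminate form at x → 0⁺.
Rewrite the product as ln(x) / x^(-2) and apply L'Hôpital, or use the standard hierarchy x^(-2) ≫ |ln x| as x → 0⁺.
The indeterminate product → 0, so the limit = 3.

Final answer: 3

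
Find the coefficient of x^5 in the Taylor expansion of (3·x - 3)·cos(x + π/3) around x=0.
Expand to order 5: (3·x - 3)·cos(x + π/3) = x^5·(√(3)/80 + 1/16) + x^4·(-1/16 + √(3)/4) + x^3·(-3/4 - √(3)/4) + x^2·(3/4 - 3·√(3)/2) + x·(3/2 + 3·√(3)/2) - 3/2 + O(x^6).
The coefficient of x^5 is √(3)/80 + 1/16.

Final answer: √(3)/80 + 1/16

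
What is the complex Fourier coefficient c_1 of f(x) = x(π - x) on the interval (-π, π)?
Compute the real Fourier coefficients first: a_1 = 4, b_1 = 2·π.
Then c_1 = (a_1 − i·b_1)/2 = 2 - i·π.

Final answer: 2 - i·π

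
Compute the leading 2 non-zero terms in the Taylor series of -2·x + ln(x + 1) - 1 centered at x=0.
-x - 1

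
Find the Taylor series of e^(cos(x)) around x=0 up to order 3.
-e·x^2/2 + e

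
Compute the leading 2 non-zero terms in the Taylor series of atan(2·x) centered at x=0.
-8·x^3/3 + 2·x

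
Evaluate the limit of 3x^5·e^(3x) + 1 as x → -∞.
The product is a 0·∞ indeterminate form at x → -∞.
Rewrite the product as 3x^5 / e^(-3x) (an ∞/∞ form) and apply L'Hôpital, or use the standard hierarchy e^(3|x|) ≫ |x^5| as x → -∞.
The indeterminate product → 0, so the limit = 1.

Final answer: 1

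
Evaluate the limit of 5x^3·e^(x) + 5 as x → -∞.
The product is a 0·∞ indeterminate form at x → -∞.
Rewrite the product as 5x^3 / e^(-x) (an ∞/∞ form) and apply L'Hôpital, or use the standard hierarchy e^(|x|) ≫ |x^3| as x → -∞.
The indeterminate product → 0, so the limit = 5.

Final answer: 5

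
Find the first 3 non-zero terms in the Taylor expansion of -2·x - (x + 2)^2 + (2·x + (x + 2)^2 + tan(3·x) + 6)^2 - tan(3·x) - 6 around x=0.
100·x^2 + 171·x + 90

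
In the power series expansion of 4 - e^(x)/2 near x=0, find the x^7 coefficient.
Expand to order 7: 4 - e^(x)/2 = -x^7/10080 - x^6/1440 - x^5/240 - x^4/48 - x^3/12 - x^2/4 - x/2 + 7/2 + O(x^8).
The coefficient of x^7 is -1/10080.

Final answer: -1/10080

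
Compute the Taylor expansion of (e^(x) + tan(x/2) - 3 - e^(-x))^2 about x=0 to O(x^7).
47·x^6/192 - x^5/8 + 15·x^4/8 - 9·x^3/4 + 25·x^2/4 - 15·x + 9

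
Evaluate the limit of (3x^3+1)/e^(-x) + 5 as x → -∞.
The quotient is an ∞/∞ indeterminate form as x → -∞.
Compare growth rates of the dominant terms (exponentials ≫ polynomials ≫ logarithms), or apply L'Hôpital's rule; the quotient → 0.
Adding the constant: 0 + 5 = 5. Limit = 5.

Final answer: 5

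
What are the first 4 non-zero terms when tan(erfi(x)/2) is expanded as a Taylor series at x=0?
x^7·(17/(315·π^(7/2)) + 2/(9·π^(5/2)) + 1/(42·√(π)) + 19/(90·π^(3/2))) + x^5·(2/(15·π^(5/2)) + 1/(10·√(π)) + 1/(3·π^(3/2))) + x^3·(1/(3·π^(3/2)) + 1/(3·√(π))) + x/√(π)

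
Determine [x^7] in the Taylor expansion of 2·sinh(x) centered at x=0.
Expand to order 7: 2·sinh(x) = x^7/2520 + x^5/60 + x^3/3 + 2·x + O(x^8).
The coefficient of x^7 is 1/2520.

Final answer: 1/2520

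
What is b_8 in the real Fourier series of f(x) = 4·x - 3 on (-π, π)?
b_8 = (1/π) ∫_{-π}^{π} f(x)·sin(8x) dx.
Evaluate the integral (use parity and integration by parts as needed): b_8 = -1.

Final answer: -1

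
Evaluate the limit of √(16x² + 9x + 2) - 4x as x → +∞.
As x → +∞: multiply by the conjugate to get (9x+2)/(√(16x²+9x+2)+4x); the denominator ~ 8x, so the limit is 9/8.
Limit = 9/8.

Final answer: 9/8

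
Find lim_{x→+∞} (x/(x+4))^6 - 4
As x → +∞: x/(x+4) = 1/(1 + 4/x) → 1, and the 6th power of a limit-1 base also → 1; with the additive constant, 1 - 4 = -3.
Limit = -3.

Final answer: -3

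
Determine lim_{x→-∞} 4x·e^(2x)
This is a 0·∞ indeterminate form at x → -∞.
Rewrite the product as 4x / e^(-2x) (an ∞/∞ form) and apply L'Hôpital, or use the standard hierarchy e^(2|x|) ≫ |x| as x → -∞.
The indeterminate product → 0, so the limit = 0.

Final answer: 0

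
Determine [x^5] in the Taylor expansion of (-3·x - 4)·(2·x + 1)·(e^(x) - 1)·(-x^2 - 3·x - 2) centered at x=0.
Expand to order 5: (-3·x - 4)·(2·x + 1)·(e^(x) - 1)·(-x^2 - 3·x - 2) = 603·x^5/20 + 119·x^4/2 + 202·x^3/3 + 38·x^2 + 8·x + O(x^6).
The coefficient of x^5 is 603/20.

Final answer: 603/20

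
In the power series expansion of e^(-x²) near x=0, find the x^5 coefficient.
Expand to order 5: e^(-x²) = x^4/2 - x^2 + 1 + O(x^6).
The coefficient of x^5 is 0.

Final answer: 0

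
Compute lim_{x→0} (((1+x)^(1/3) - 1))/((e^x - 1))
Both numerator and denominator → 0 as x → 0; this is a 0/0 indeterminate form.
Expand each to leading order near x = 0: numerator ~ x/3, denominator ~ x.
The limit of the ratio is 1/3.

Final answer: 1/3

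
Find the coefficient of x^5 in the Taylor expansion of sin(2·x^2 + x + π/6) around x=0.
Expand to order 5: sin(2·x^2 + x + π/6) = x^5·(1/6 - 239·√(3)/240) + x^4·(-47/48 - √(3)/2) + x^3·(-1 - √(3)/12) + x^2·(-1/4 + √(3)) + √(3)·x/2 + 1/2 + O(x^6).
The coefficient of x^5 is 1/6 - 239·√(3)/240.

Final answer: 1/6 - 239·√(3)/240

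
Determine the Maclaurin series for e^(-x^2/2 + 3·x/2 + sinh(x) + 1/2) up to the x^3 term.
73·x^3·e^(1/2)/48 + 21·x^2·e^(1/2)/8 + 5·x·e^(1/2)/2 + e^(1/2)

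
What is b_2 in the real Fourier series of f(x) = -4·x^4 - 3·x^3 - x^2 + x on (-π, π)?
b_2 = (1/π) ∫_{-π}^{π} f(x)·sin(2x) dx.
Evaluate the integral (use parity and integration by parts as needed): b_2 = -11/2 + 3·π^2.

Final answer: -11/2 + 3·π^2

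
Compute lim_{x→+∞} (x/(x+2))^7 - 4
As x → +∞: x/(x+2) = 1/(1 + 2/x) → 1, and the 7th power of a limit-1 base also → 1; with the additive constant, 1 - 4 = -3.
Limit = -3.

Final answer: -3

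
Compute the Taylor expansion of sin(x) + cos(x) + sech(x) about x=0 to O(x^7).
-31·x^6/360 + x^5/120 + x^4/4 - x^3/6 - x^2 + x + 2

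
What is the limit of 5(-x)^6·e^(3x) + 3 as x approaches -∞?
The product is a 0·∞ indeterminate form at x → -∞.
Rewrite the product as 5(-x)^6 / e^(-3x) (an ∞/∞ form) and apply L'Hôpital, or use the standard hierarchy e^(3|x|) ≫ |(-x)^6| as x → -∞.
The indeterminate product → 0, so the limit = 3.

Final answer: 3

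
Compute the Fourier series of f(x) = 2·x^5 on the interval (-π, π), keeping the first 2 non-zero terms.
(-80·π^2 + 4·π^4 + 480)·sin(x) + (-2·π^4 - 15 + 10·π^2)·sin(2·x)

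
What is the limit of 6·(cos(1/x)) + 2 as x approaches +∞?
Evaluate the dominant behaviour as x → +∞; each term tends to a finite value or vanishes.
Limit = 8.

Final answer: 8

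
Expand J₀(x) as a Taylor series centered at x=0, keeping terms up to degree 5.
x^4/64 - x^2/4 + 1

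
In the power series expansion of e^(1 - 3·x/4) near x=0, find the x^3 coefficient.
Expand to order 3: e^(1 - 3·x/4) = -9·e·x^3/128 + 9·e·x^2/32 - 3·e·x/4 + e + O(x^4).
The coefficient of x^3 is -9·e/128.

Final answer: -9·e/128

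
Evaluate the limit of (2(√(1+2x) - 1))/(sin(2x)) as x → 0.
Both numerator and denominator → 0 as x → 0; this is a 0/0 indeterminate form.
Expand each to leading order near x = 0: numerator ~ 2·x, denominator ~ 2·x.
The limit of the ratio is 1.

Final answer: 1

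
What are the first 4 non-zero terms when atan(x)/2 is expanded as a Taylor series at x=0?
-x^7/14 + x^5/10 - x^3/6 + x/2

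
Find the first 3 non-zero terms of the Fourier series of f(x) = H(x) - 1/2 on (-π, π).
2·sin(x)/π + 2·sin(3·x)/(3·π) + 2·sin(5·x)/(5·π)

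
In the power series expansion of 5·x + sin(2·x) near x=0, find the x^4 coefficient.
Expand to order 4: 5·x + sin(2·x) = -4·x^3/3 + 7·x + O(x^5).
The coefficient of x^4 is 0.

Final answer: 0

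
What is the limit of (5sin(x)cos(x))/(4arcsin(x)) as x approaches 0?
Both numerator and denominator → 0 as x → 0; this is a 0/0 indeterminate form.
Expand each to leading order near x = 0: numerator ~ 5·x, denominator ~ 4·x.
The limit of the ratio is 5/4.

Final answer: 5/4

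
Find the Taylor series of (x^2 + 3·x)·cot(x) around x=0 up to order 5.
-x^5/45 - x^4/15 - x^3/3 - x^2 + x + 3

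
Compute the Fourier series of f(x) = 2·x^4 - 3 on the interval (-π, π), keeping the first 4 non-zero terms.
(96 - 16·π^2)·cos(x) + (-6 + 4·π^2)·cos(2·x) + (32/27 - 16·π^2/9)·cos(3·x) - 3 + 2·π^4/5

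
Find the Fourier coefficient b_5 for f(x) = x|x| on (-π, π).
b_5 = (1/π) ∫_{-π}^{π} f(x)·sin(5x) dx.
Evaluate the integral (use parity and integration by parts as needed): b_5 = (-8 + 50·π^2)/(125·π).

Final answer: (-8 + 50·π^2)/(125·π)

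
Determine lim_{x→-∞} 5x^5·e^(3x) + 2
The product is a 0·∞ indeterminate form at x → -∞.
Rewrite the product as 5x^5 / e^(-3x) (an ∞/∞ form) and apply L'Hôpital, or use the standard hierarchy e^(3|x|) ≫ |x^5| as x → -∞.
The indeterminate product → 0, so the limit = 2.

Final answer: 2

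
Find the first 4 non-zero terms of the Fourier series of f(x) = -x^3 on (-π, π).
(12 - 2·π^2)·sin(x) + (-3/2 + π^2)·sin(2·x) + (4/9 - 2·π^2/3)·sin(3·x) + (-3/16 + π^2/2)·sin(4·x)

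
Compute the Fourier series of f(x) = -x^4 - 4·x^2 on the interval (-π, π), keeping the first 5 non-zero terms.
(-32 + 8·π^2)·cos(x) + (-2·π^2 - 1)·cos(2·x) + (32/27 + 8·π^2/9)·cos(3·x) + (-π^2/2 - 13/16)·cos(4·x) - π^4/5 - 4·π^2/3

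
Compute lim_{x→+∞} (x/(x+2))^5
As x → +∞: x/(x+2) = 1/(1 + 2/x) → 1, and the 5th power of a limit-1 base also → 1.
Limit = 1.

Final answer: 1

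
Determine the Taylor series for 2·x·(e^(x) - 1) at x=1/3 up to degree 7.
-2/3 + 2·e^(1/3)/3 + (-2 + 8·e^(1/3)/3)·(x - 1/3) + 7·e^(1/3)·(x - 1/3)^2/3 + 10·e^(1/3)·(x - 1/3)^3/9 + 13·e^(1/3)·(x - 1/3)^4/36 + 4·e^(1/3)·(x - 1/3)^5/45 + 19·e^(1/3)·(x - 1/3)^6/1080 + 11·e^(1/3)·(x - 1/3)^7/3780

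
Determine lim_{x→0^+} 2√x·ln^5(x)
This is a 0·∞ indeterminate form at x → 0⁺.
Rewrite the product as 2·ln^5(x) / x^(-1/2) and apply L'Hôpital, or use the standard hierarchy x^(-1/2) ≫ |ln x|^5 as x → 0⁺.
The indeterminate product → 0, so the limit = 0.

Final answer: 0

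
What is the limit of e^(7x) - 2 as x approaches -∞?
Evaluate the dominant behaviour as x → -∞; each term tends to a finite value or vanishes.
Limit = -2.

Final answer: -2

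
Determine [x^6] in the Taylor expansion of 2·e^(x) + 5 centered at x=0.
Expand to order 6: 2·e^(x) + 5 = x^6/360 + x^5/60 + x^4/12 + x^3/3 + x^2 + 2·x + 7 + O(x^7).
The coefficient of x^6 is 1/360.

Final answer: 1/360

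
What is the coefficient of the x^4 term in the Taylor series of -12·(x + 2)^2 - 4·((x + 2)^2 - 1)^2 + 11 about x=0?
Expand to order 4: -12·(x + 2)^2 - 4·((x + 2)^2 - 1)^2 + 11 = -4·x^4 - 32·x^3 - 100·x^2 - 144·x - 73 + O(x^5).
The coefficient of x^4 is -4.

Final answer: -4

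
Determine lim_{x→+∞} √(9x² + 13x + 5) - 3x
As x → +∞: multiply by the conjugate to get (13x+5)/(√(9x²+13x+5)+3x); the denominator ~ 6x, so the limit is 13/6.
Limit = 13/6.

Final answer: 13/6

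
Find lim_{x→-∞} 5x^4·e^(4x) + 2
The product is a 0·∞ indeterminate form at x → -∞.
Rewrite the product as 5x^4 / e^(-4x) (an ∞/∞ form) and apply L'Hôpital, or use the standard hierarchy e^(4|x|) ≫ |x^4| as x → -∞.
The indeterminate product → 0, so the limit = 2.

Final answer: 2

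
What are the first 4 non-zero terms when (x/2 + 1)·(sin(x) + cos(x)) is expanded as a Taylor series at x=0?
-x^4/24 - 5·x^3/12 + 3·x/2 + 1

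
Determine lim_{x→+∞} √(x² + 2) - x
This is an ∞ − ∞ indeterminate form.
Multiply and divide by the conjugate √(x²+2) + x; the x² terms cancel, leaving 2/(√(x²+2)+x) → 0.
Limit = 0.

Final answer: 0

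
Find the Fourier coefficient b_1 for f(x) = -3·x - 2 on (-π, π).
b_1 = (1/π) ∫_{-π}^{π} f(x)·sin(1x) dx.
Evaluate the integral (use parity and integration by parts as needed): b_1 = -6.

Final answer: -6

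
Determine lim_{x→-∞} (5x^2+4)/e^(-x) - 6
The quotient is an ∞/∞ indeterminate form as x → -∞.
Compare growth rates of the dominant terms (exponentials ≫ polynomials ≫ logarithms), or apply L'Hôpital's rule; the quotient → 0.
Adding the constant: 0 - 6 = -6. Limit = -6.

Final answer: -6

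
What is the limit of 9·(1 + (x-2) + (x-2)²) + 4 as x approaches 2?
Direct substitution at x = 2 gives 13.

Final answer: 13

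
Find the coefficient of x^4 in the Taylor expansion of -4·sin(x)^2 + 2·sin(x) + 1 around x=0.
Expand to order 4: -4·sin(x)^2 + 2·sin(x) + 1 = 4·x^4/3 - x^3/3 - 4·x^2 + 2·x + 1 + O(x^5).
The coefficient of x^4 is 4/3.

Final answer: 4/3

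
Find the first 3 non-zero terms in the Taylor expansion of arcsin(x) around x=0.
3·x^5/40 + x^3/6 + x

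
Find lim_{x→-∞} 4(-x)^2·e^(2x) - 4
The product is a 0·∞ indeterminate form at x → -∞.
Rewrite the product as 4(-x)^2 / e^(-2x) (an ∞/∞ form) and apply L'Hôpital, or use the standard hierarchy e^(2|x|) ≫ |(-x)^2| as x → -∞.
The indeterminate product → 0, so the limit = -4.

Final answer: -4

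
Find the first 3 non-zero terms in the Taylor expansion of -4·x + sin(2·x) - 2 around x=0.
-4·x^3/3 - 2·x - 2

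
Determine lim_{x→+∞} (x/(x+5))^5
As x → +∞: x/(x+5) = 1/(1 + 5/x) → 1, and the 5th power of a limit-1 base also → 1.
Limit = 1.

Final answer: 1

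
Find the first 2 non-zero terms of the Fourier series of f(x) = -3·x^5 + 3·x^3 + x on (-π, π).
(-754 - 6·π^4 + 126·π^2)·sin(x) + (-18·π^2 + 26 + 3·π^4)·sin(2·x)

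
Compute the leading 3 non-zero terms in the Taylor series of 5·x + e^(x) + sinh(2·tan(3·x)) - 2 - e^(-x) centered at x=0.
163·x^3/3 + 13·x - 2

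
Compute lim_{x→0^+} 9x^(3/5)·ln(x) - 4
The product is a 0·∞ indeterminate form at x → 0⁺.
Rewrite the product as 9·ln(x) / x^(-3/5) and apply L'Hôpital, or use the standard hierarchy x^(-3/5) ≫ |ln x| as x → 0⁺.
The indeterminate product → 0, so the limit = -4.

Final answer: -4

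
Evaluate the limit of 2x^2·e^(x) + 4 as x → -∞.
The product is a 0·∞ indeterminate form at x → -∞.
Rewrite the product as 2x^2 / e^(-x) (an ∞/∞ form) and apply L'Hôpital, or use the standard hierarchy e^(|x|) ≫ |x^2| as x → -∞.
The indeterminate product → 0, so the limit = 4.

Final answer: 4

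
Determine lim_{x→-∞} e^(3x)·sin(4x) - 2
Evaluate the dominant behaviour as x → -∞; each term tends to a finite value or vanishes.
Limit = -2.

Final answer: -2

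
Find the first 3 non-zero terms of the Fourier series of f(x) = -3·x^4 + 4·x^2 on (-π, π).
(-160 + 24·π^2)·cos(x) + (13 - 6·π^2)·cos(2·x) - 3·π^4/5 + 4·π^2/3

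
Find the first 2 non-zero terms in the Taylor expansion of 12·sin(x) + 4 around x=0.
12·x + 4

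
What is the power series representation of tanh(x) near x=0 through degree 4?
-x^3/3 + x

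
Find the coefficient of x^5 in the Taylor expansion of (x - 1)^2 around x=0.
Expand to order 5: (x - 1)^2 = x^2 - 2·x + 1 + O(x^6).
The coefficient of x^5 is 0.

Final answer: 0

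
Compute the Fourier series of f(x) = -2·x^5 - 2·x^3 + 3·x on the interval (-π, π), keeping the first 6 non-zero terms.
(-450 - 4·π^4 + 76·π^2)·sin(x) + (-8·π^2 + 9 + 2·π^4)·sin(2·x) + (-4·π^4/3 + 74/81 + 44·π^2/27)·sin(3·x) + (-π^2/4 - 45/32 + π^4)·sin(4·x) + (-4·π^4/5 - 4·π^2/25 + 774/625)·sin(5·x) + (-85/81 + 8·π^2/27 + 2·π^4/3)·sin(6·x)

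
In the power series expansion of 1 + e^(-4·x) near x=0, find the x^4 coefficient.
Expand to order 4: 1 + e^(-4·x) = 32·x^4/3 - 32·x^3/3 + 8·x^2 - 4·x + 2 + O(x^5).
The coefficient of x^4 is 32/3.

Final answer: 32/3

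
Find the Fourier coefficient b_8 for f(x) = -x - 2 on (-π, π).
b_8 = (1/π) ∫_{-π}^{π} f(x)·sin(8x) dx.
Evaluate the integral (use parity and integration by parts as needed): b_8 = 1/4.

Final answer: 1/4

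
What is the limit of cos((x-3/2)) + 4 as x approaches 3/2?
Direct substitution at x = 3/2 gives 5.

Final answer: 5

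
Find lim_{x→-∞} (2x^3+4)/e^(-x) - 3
The quotient is an ∞/∞ indeterminate form as x → -∞.
Compare growth rates of the dominant terms (exponentials ≫ polynomials ≫ logarithms), or apply L'Hôpital's rule; the quotient → 0.
Adding the constant: 0 - 3 = -3. Limit = -3.

Final answer: -3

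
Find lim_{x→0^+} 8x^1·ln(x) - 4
The product is a 0·∞ indeterminate form at x → 0⁺.
Rewrite the product as 8·ln(x) / x^(-1) and apply L'Hôpital, or use the standard hierarchy x^(-1) ≫ |ln x| as x → 0⁺.
The indeterminate product → 0, so the limit = -4.

Final answer: -4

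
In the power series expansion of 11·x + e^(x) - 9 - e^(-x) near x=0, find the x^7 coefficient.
Expand to order 7: 11·x + e^(x) - 9 - e^(-x) = x^7/2520 + x^5/60 + x^3/3 + 13·x - 9 + O(x^8).
The coefficient of x^7 is 1/2520.

Final answer: 1/2520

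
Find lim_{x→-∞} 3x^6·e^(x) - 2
The product is a 0·∞ indeterminate form at x → -∞.
Rewrite the product as 3x^6 / e^(-x) (an ∞/∞ form) and apply L'Hôpital, or use the standard hierarchy e^(|x|) ≫ |x^6| as x → -∞.
The indeterminate product → 0, so the limit = -2.

Final answer: -2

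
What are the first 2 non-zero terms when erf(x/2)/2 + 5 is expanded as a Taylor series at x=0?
x/(2·√(π)) + 5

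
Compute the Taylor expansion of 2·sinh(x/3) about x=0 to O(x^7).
x^5/14580 + x^3/81 + 2·x/3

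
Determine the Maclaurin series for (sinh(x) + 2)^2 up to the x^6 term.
2·x^6/45 + x^5/30 + x^4/3 + 2·x^3/3 + x^2 + 4·x + 4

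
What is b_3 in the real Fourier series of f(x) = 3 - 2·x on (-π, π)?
b_3 = (1/π) ∫_{-π}^{π} f(x)·sin(3x) dx.
Evaluate the integral (use parity and integration by parts as needed): b_3 = -4/3.

Final answer: -4/3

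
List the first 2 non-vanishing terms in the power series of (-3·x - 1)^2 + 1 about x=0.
6·x + 2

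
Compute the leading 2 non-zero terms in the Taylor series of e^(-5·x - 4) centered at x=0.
-5·x·e^(-4) + e^(-4)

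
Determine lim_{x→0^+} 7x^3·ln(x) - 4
The product is a 0·∞ indeterminate form at x → 0⁺.
Rewrite the product as 7·ln(x) / x^(-3) and apply L'Hôpital, or use the standard hierarchy x^(-3) ≫ |ln x| as x → 0⁺.
The indeterminate product → 0, so the limit = -4.

Final answer: -4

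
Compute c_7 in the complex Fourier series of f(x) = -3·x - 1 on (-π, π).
Compute the real Fourier coefficients first: a_7 = 0, b_7 = -6/7.
Then c_7 = (a_7 − i·b_7)/2 = 3·i/7.

Final answer: 3·i/7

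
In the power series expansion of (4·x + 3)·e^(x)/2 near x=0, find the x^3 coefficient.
Expand to order 3: (4·x + 3)·e^(x)/2 = 5·x^3/4 + 11·x^2/4 + 7·x/2 + 3/2 + O(x^4).
The coefficient of x^3 is 5/4.

Final answer: 5/4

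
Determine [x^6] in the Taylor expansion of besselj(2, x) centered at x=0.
Expand to order 6: besselj(2, x) = x^6/3072 - x^4/96 + x^2/8 + O(x^7).
The coefficient of x^6 is 1/3072.

Final answer: 1/3072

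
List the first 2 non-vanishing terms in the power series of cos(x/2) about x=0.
1 - x^2/8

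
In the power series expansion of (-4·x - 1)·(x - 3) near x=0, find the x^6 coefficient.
Expand to order 6: (-4·x - 1)·(x - 3) = -4·x^2 + 11·x + 3 + O(x^7).
The coefficient of x^6 is 0.

Final answer: 0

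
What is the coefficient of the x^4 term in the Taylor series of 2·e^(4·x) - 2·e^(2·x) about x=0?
Expand to order 4: 2·e^(4·x) - 2·e^(2·x) = 20·x^4 + 56·x^3/3 + 12·x^2 + 4·x + O(x^5).
The coefficient of x^4 is 20.

Final answer: 20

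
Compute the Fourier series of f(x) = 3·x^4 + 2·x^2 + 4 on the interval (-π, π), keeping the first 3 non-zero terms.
(136 - 24·π^2)·cos(x) + (-7 + 6·π^2)·cos(2·x) + 4 + 2·π^2/3 + 3·π^4/5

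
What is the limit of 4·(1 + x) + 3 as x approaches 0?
Direct substitution at x = 0 gives 7.

Final answer: 7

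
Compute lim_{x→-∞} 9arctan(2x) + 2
Evaluate the dominant behaviour as x → -∞; each term tends to a finite value or vanishes.
Limit = 2 - 9·π/2.

Final answer: 2 - 9·π/2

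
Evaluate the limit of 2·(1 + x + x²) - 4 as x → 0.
Direct substitution at x = 0 gives -2.

Final answer: -2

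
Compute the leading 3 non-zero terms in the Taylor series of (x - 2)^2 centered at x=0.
x^2 - 4·x + 4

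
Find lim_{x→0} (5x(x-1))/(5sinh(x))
Both numerator and denominator → 0 as x → 0; this is a 0/0 indeterminate form.
Expand each to leading order near x = 0: numerator ~ -5·x, denominator ~ 5·x.
The limit of the ratio is -1.

Final answer: -1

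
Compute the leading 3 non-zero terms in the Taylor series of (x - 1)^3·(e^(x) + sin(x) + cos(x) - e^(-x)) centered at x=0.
-29·x^3/3 + 13·x^2/2 - 1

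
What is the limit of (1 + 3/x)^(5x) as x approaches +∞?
As x → +∞: write (1 + 3/x)^(5x) = ((1 + 3/x)^x)^5 → (e^3)^5 = e^15.
Limit = e^(15).

Final answer: e^(15)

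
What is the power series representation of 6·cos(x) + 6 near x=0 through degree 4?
x^4/4 - 3·x^2 + 12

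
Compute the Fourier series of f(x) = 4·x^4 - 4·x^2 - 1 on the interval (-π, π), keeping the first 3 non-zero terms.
(208 - 32·π^2)·cos(x) + (-16 + 8·π^2)·cos(2·x) - 4·π^2/3 - 1 + 4·π^4/5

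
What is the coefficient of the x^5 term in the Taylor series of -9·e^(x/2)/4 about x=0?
Expand to order 5: -9·e^(x/2)/4 = -3·x^5/5120 - 3·x^4/512 - 3·x^3/64 - 9·x^2/32 - 9·x/8 - 9/4 + O(x^6).
The coefficient of x^5 is -3/5120.

Final answer: -3/5120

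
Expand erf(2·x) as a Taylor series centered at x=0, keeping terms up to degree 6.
32·x^5/(5·√(π)) - 16·x^3/(3·√(π)) + 4·x/√(π)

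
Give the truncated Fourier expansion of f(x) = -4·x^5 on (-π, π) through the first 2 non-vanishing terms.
(-960 - 8·π^4 + 160·π^2)·sin(x) + (-20·π^2 + 30 + 4·π^4)·sin(2·x)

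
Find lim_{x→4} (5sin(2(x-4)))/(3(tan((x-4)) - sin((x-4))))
Both numerator and denominator → 0 as x → 4; this is a 0/0 indeterminate form.
Expand each to leading order near x = 4: numerator ~ 10·(x - 4), denominator ~ 3·(x - 4)^3/2.
The limit of the ratio is ∞.

Final answer: ∞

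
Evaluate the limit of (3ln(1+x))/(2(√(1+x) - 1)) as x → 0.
Both numerator and denominator → 0 as x → 0; this is a 0/0 indeterminate form.
Expand each to leading order near x = 0: numerator ~ 3·x, denominator ~ x.
The limit of the ratio is 3.

Final answer: 3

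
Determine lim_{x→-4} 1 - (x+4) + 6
Direct substitution at x = -4 gives 7.

Final answer: 7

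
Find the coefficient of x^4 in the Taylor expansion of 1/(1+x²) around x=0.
Expand to order 4: 1/(1+x²) = x^4 - x^2 + 1 + O(x^5).
The coefficient of x^4 is 1.

Final answer: 1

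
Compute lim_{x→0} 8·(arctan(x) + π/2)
Direct substitution at x = 0 gives 4·π.

Final answer: 4·π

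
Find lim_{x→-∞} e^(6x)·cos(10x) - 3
Evaluate the dominant behaviour as x → -∞; each term tends to a finite value or vanishes.
Limit = -3.

Final answer: -3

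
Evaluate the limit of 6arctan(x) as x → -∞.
Evaluate the dominant behaviour as x → -∞; each term tends to a finite value or vanishes.
Limit = -3·π.

Final answer: -3·π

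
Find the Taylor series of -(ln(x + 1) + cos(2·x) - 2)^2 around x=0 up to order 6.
191·x^6/180 + 37·x^5/30 - 73·x^4/12 + 17·x^3/3 - 6·x^2 + 2·x - 1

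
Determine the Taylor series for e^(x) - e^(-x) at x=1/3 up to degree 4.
(-1 + e^(2/3))·e^(-1/3) + (1 + e^(2/3))·e^(-1/3)·(x - 1/3) + (-1 + e^(2/3))·e^(-1/3)·(x - 1/3)^2/2 + (1 + e^(2/3))·e^(-1/3)·(x - 1/3)^3/6 + (-1 + e^(2/3))·e^(-1/3)·(x - 1/3)^4/24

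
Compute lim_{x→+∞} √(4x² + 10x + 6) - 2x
As x → +∞: multiply by the conjugate to get (10x+6)/(√(4x²+10x+6)+2x); the denominator ~ 4x, so the limit is 10/4 = 5/2.
Limit = 5/2.

Final answer: 5/2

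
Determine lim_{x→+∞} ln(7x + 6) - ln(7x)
This is an ∞ − ∞ indeterminate form.
Combine the logarithms: ln(7x+6) − ln(7x) = ln((7x+6)/(7x)) = ln(1 + 6/(7x)) → ln(1) = 0.
Limit = 0.

Final answer: 0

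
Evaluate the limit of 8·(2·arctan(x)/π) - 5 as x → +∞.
Evaluate the dominant behaviour as x → +∞; each term tends to a finite value or vanishes.
Limit = 3.

Final answer: 3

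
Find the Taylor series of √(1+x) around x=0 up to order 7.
33·x^7/2048 - 21·x^6/1024 + 7·x^5/256 - 5·x^4/128 + x^3/16 - x^2/8 + x/2 + 1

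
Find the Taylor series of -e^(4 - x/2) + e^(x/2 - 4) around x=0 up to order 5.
x^5·(e^(-4)/3840 + e^(4)/3840) + x^4·(-e^(4)/384 + e^(-4)/384) + x^3·(e^(-4)/48 + e^(4)/48) + x^2·(-e^(4)/8 + e^(-4)/8) + x·(e^(-4)/2 + e^(4)/2) - e^(4) + e^(-4)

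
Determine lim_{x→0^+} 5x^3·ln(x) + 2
The product is a 0·∞ indeterminate form at x → 0⁺.
Rewrite the product as 5·ln(x) / x^(-3) and apply L'Hôpital, or use the standard hierarchy x^(-3) ≫ |ln x| as x → 0⁺.
The indeterminate product → 0, so the limit = 2.

Final answer: 2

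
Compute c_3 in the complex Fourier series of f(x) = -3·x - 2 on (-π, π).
Compute the real Fourier coefficients first: a_3 = 0, b_3 = -2.
Then c_3 = (a_3 − i·b_3)/2 = i.

Final answer: i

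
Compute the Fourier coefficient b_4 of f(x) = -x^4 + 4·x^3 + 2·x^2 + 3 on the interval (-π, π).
b_4 = (1/π) ∫_{-π}^{π} f(x)·sin(4x) dx.
Evaluate the integral (use parity and integration by parts as needed): b_4 = 3/4 - 2·π^2.

Final answer: 3/4 - 2·π^2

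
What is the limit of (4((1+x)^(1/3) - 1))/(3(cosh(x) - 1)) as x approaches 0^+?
Both numerator and denominator → 0 as x → 0^+; this is a 0/0 indeterminate form.
Expand each to leading order near x = 0: numerator ~ 4·x/3, denominator ~ 3·x^2/2.
The limit of the ratio is ∞.

Final answer: ∞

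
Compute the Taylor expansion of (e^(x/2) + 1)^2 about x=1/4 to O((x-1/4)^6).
1 + e^(1/4) + 2·e^(1/8) + (e^(1/8) + e^(1/4))·(x - 1/4) + (e^(1/8) + 2·e^(5/8) + 5·e^(1/4) + 7·e^(1/2) + 9·e^(3/8))·(x - 1/4)^2/(4 + 4·e^(3/8) + 12·e^(1/8) + 12·e^(1/4)) + (e^(1/8) + 4·e^(5/8) + 7·e^(1/4) + 13·e^(1/2) + 15·e^(3/8))·(x - 1/4)^3/(24 + 24·e^(3/8) + 72·e^(1/8) + 72·e^(1/4)) + (e^(1/8) + 11·e^(1/4) + 8·e^(5/8) + 27·e^(3/8) + 25·e^(1/2))·(x - 1/4)^4/(192 + 192·e^(3/8) + 576·e^(1/8) + 576·e^(1/4)) + (e^(1/8) + 19·e^(1/4) + 16·e^(5/8) + 51·e^(3/8) + 49·e^(1/2))·(x - 1/4)^5/(1920 + 1920·e^(3/8) + 5760·e^(1/8) + 5760·e^(1/4))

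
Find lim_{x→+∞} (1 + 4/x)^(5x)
As x → +∞: write (1 + 4/x)^(5x) = ((1 + 4/x)^x)^5 → (e^4)^5 = e^20.
Limit = e^(20).

Final answer: e^(20)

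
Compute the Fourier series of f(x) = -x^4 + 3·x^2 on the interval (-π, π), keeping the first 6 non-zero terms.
(-60 + 8·π^2)·cos(x) + (6 - 2·π^2)·cos(2·x) + (-52/27 + 8·π^2/9)·cos(3·x) + (15/16 - π^2/2)·cos(4·x) + (-348/625 + 8·π^2/25)·cos(5·x) - π^4/5 + π^2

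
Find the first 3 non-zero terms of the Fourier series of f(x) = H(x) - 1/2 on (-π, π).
2·sin(x)/π + 2·sin(3·x)/(3·π) + 2·sin(5·x)/(5·π)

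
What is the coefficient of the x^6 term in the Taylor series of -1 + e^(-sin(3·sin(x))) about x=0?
Expand to order 6: -1 + e^(-sin(3·sin(x))) = 313·x^6/80 + 647·x^5/40 - 93·x^4/8 + x^3/2 + 9·x^2/2 - 3·x + O(x^7).
The coefficient of x^6 is 313/80.

Final answer: 313/80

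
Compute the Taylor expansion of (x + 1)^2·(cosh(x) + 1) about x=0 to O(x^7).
31·x^6/720 + x^5/12 + 13·x^4/24 + x^3 + 5·x^2/2 + 4·x + 2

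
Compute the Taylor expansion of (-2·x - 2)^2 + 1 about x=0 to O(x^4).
4·x^2 + 8·x + 5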